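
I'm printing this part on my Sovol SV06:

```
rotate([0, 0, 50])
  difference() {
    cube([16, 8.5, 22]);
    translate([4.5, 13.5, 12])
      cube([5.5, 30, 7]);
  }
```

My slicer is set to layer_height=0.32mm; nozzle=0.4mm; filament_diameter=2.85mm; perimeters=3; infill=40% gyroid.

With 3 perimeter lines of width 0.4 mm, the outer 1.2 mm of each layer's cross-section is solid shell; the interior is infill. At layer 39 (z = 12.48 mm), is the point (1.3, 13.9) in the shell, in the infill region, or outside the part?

shell

At z = 12.48 mm: the cube (footprint 16×8.5) is included at this height; the cube at (4.5, 13.5) (footprint 5.5×30) is included at this height; Taking the first minus the rest: starting from the 16×8.5 cube, the 5.5×30 cube at (4.5, 13.5) misses the remaining region (no effect) — 1 connected region; (whole slice rotated 50° about Z — lengths, areas and connectivity unchanged). Overall, the cross-section is a single solid region. Undo the 50° rotation: the query point maps to (11.484, 7.939) in the un-rotated model frame. The nearest boundary edge runs (0.00, 8.50)→(16.00, 8.50); distance from the point to it = 0.56 mm. The point is inside the cross-section, 0.56 mm from the nearest boundary — within the 1.2 mm shell band (3 × 0.4).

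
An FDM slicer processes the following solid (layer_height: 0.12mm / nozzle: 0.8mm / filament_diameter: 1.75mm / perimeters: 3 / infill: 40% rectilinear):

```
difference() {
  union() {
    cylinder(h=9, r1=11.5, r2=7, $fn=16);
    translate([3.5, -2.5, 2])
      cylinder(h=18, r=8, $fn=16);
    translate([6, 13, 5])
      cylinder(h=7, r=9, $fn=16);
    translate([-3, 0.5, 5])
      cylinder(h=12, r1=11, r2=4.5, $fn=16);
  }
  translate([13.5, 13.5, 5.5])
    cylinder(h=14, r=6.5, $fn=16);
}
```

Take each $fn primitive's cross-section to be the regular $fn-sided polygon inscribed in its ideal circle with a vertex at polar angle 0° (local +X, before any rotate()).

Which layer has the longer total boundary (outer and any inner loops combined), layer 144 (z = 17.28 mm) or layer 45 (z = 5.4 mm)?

layer 45 (z = 5.4 mm)

Layer 144 (z = 17.28): the cone does not reach this height (z outside [0, 9]); the cylinder at (3.5, -2.5): section is a regular 16-gon, circumradius r=8 (perimeter = 2·16·8.000·sin(180°/16) = 49.94 mm); the cylinder at (6, 13) does not reach this height (z outside [5, 12]); the cone at (-3, 0.5) is absent (z outside [5, 17]); Taking the union: only the r=8 cylinder at (3.5, -2.5) is present, so the union is just that shape — boundary = 49.94 mm; the r=6.5 cylinder at (13.5, 13.5) contributes a regular 16-gon of circumradius 6.5 (perimeter = 2·16·6.500·sin(180°/16) = 40.58 mm); Subtracting the remaining from the first: starting from that combined region, the r=6.5 cylinder at (13.5, 13.5) misses the remaining region (no effect) — boundary = 49.94 mm. So its perimeter = 49.94 mm. Layer 45 (z = 5.4): the cone (r1=11.5→r2=7) has section circumradius 8.800 here — a regular 16-gon (perimeter = 2·16·8.800·sin(180°/16) = 54.94 mm); the r=8 cylinder at (3.5, -2.5) contributes a regular 16-gon of circumradius 8 (perimeter = 2·16·8.000·sin(180°/16) = 49.94 mm); the cylinder at (6, 13): section is a regular 16-gon, circumradius r=9 (perimeter = 2·16·9.000·sin(180°/16) = 56.19 mm); the cone at (-3, 0.5) (r1=11→r2=4.5) has section circumradius 10.783 here — a regular 16-gon (perimeter = 2·16·10.783·sin(180°/16) = 67.32 mm); Combining (union): the regions partially overlap (shared area 406.87 mm²), so the edge portions inside another operand are dropped and the merged outline is re-measured after clipping — boundary = 103.88 mm; the cylinder at (13.5, 13.5) is absent (z outside [5.5, 19.5]); Subtracting the remaining from the first: none of the subtracted shapes is present at this height, so that combined region is unchanged — boundary = 103.88 mm. So its perimeter = 103.88 mm. Layer 45 is larger (103.88 vs 49.94 mm).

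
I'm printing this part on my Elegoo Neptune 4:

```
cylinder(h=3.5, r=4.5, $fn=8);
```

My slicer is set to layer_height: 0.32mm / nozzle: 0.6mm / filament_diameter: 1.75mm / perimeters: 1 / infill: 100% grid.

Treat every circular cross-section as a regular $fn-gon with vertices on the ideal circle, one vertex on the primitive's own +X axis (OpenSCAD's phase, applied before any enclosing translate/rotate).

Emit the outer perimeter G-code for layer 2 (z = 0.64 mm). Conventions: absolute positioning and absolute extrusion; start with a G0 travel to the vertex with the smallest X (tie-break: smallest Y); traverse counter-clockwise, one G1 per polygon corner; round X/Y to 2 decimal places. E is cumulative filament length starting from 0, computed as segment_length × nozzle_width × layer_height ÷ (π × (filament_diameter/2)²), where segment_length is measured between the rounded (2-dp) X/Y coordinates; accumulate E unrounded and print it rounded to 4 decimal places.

G0 X-4.50 Y0.00 Z0.64
G1 X-3.18 Y-3.18 E0.2748
G1 X0.00 Y-4.50 E0.5497
G1 X3.18 Y-3.18 E0.8245
G1 X4.50 Y0.00 E1.0994
G1 X3.18 Y3.18 E1.3742
G1 X0.00 Y4.50 E1.6490
G1 X-3.18 Y3.18 E1.9239
G1 X-4.50 Y0.00 E2.1987

At z = 0.64 mm: the r=4.5 cylinder gives a regular 8-gon of circumradius 4.5 (constant along its height). The outline is a single polygon with 8 vertices. Extrusion per mm of travel: 0.6 × 0.32 / (π × 0.875²) = 0.079824. Accumulating E over each segment gives final E = 2.1987.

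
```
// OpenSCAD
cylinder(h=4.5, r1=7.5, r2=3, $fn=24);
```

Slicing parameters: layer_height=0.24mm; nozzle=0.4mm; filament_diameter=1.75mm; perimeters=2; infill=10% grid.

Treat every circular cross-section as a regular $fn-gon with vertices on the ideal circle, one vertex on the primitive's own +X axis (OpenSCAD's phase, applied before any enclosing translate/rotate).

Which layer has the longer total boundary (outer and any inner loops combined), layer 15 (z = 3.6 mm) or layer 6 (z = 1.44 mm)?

layer 6 (z = 1.44 mm)

Layer 15 (z = 3.6): the cone: at t=0.800 of its height the radius interpolates to r₁+(r₂−r₁)t = 3.900, giving a regular 24-gon of that circumradius (perimeter = 2·24·3.900·sin(180°/24) = 24.43 mm). So its perimeter = 24.43 mm. Layer 6 (z = 1.44): the cone contributes a regular 24-gon of circumradius 6.060 (interpolated between r1=7.5 and r2=3 at t=0.320) (perimeter = 2·24·6.060·sin(180°/24) = 37.97 mm). So its perimeter = 37.97 mm. Layer 6 is larger (37.97 vs 24.43 mm).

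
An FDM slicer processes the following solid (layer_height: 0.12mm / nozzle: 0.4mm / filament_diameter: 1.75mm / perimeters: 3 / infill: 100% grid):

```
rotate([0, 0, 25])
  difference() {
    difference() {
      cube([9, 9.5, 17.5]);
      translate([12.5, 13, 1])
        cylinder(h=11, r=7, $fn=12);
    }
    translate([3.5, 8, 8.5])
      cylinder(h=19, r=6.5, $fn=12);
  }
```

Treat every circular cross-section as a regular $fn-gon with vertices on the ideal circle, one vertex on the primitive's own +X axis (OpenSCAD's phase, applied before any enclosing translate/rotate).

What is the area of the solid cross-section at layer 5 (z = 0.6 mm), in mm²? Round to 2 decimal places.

85.50 mm²

At z = 0.6 mm: the 9×9.5 cube contributes its full rectangle (area 85.50 mm²); the cylinder at (12.5, 13) does not reach this height (z outside [1, 12]); Subtracting the remaining from the first: none of the subtracted shapes is present at this height, so the 9×9.5 cube is unchanged — area = 85.50 mm²; the cylinder at (3.5, 8) does not reach this height (z outside [8.5, 27.5]); Taking the first minus the rest: none of the subtracted shapes is present at this height, so the result so far is unchanged — area = 85.50 mm²; (whole slice rotated 25° about Z — lengths, areas and connectivity unchanged). Overall, the cross-section is a single solid region. Net area = 85.50 mm².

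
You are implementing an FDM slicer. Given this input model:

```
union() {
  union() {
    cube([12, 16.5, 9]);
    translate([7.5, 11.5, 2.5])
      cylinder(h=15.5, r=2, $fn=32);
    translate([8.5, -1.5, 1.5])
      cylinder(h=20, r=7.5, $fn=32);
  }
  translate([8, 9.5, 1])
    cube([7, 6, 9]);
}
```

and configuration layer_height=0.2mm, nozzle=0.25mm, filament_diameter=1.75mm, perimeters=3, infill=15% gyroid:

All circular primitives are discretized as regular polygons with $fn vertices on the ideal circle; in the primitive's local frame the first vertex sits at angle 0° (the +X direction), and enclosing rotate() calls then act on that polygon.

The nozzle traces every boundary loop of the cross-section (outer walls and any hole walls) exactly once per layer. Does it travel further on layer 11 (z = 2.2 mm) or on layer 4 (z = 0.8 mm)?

Layer 11 (z = 2.2): the cube (footprint 12×16.5) is included at this height (perimeter 57.00 mm); the cylinder at (7.5, 11.5) is not intersected at this z (z outside [2.5, 18]); the r=7.5 cylinder at (8.5, -1.5) gives a regular 32-gon of circumradius 7.5 (constant along its height) (perimeter = 2·32·7.500·sin(180°/32) = 47.05 mm); Merging all regions: the regions partially overlap (shared area 52.68 mm²), so the edge portions inside another operand are dropped and the merged outline is re-measured after clipping — boundary = 74.20 mm; the 7×6 cube at (8, 9.5) contributes its full rectangle (perimeter 26.00 mm); Taking the union: the regions partially overlap (shared area 24.00 mm²), so the edge portions inside another operand are dropped and the merged outline is re-measured after clipping — boundary = 80.20 mm. So its perimeter = 80.20 mm. Layer 4 (z = 0.8): the 12×16.5 cube contributes its full rectangle (perimeter 57.00 mm); the cylinder at (7.5, 11.5) is not intersected at this z (z outside [2.5, 18]); the cylinder at (8.5, -1.5) does not reach this height (z outside [1.5, 21.5]); Combining (union): only the 12×16.5 cube is present, so the union is just that shape — boundary = 57.00 mm; the cube at (8, 9.5) is absent (z outside [1, 10]); Merging all regions: only the result so far is present, so the union is just that shape — boundary = 57.00 mm. So its perimeter = 57.00 mm. Layer 11 is larger (80.20 vs 57.00 mm).

layer 11 (z = 2.2 mm)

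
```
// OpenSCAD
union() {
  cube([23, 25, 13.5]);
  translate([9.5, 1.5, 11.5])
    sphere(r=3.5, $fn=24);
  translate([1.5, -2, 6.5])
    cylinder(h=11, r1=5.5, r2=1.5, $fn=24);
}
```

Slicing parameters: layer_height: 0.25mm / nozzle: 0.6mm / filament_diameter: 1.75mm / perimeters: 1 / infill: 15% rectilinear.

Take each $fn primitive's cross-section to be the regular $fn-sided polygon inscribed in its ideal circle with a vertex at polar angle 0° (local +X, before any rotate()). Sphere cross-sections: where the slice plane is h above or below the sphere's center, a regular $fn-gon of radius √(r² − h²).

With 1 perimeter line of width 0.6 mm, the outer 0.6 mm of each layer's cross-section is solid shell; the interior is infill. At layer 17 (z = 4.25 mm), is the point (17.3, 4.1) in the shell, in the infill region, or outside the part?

infill

At z = 4.25 mm: the cube is present — its section is the full 23×25 rectangle; the sphere at (9.5, 1.5) is absent (|z−center|=7.250 > r=3.5); the cone at (1.5, -2) is not intersected at this z (z outside [6.5, 17.5]); Taking the union: only the 23×25 cube is present, so the union is just that shape — 1 connected region. Overall, the cross-section is a single solid region. The nearest boundary edge runs (0.00, 0.00)→(23.00, 0.00); distance from the point to it = 4.10 mm. The point is inside the cross-section and 4.10 mm from the nearest boundary — more than the 0.6 mm shell width (1 × 0.6), so it's in the infill interior.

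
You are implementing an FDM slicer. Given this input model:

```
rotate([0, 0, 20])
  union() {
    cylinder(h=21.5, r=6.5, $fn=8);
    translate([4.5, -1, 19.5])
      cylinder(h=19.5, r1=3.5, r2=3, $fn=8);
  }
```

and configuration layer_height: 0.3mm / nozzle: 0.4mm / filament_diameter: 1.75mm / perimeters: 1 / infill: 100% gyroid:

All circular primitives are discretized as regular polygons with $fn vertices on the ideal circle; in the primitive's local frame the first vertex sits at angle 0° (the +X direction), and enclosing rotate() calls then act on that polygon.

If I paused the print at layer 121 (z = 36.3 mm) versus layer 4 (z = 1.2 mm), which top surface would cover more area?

layer 4 (z = 1.2 mm)

Layer 121 (z = 36.3): the cylinder is not intersected at this z (z outside [0, 21.5]); the cone at (4.5, -1): at t=0.862 of its height the radius interpolates to r₁+(r₂−r₁)t = 3.069, giving a regular 8-gon of that circumradius (area = (8/2)·3.069²·sin(360°/8) = 26.64 mm²); Merging all regions: only the cone at (4.5, -1) is present, so the union is just that shape — area = 26.64 mm²; (rotated 20° about Z; rotation is an isometry so areas/perimeters/island counts are preserved). So its area = 26.64 mm². Layer 4 (z = 1.2): the r=6.5 cylinder contributes a regular 8-gon of circumradius 6.5 (area = (8/2)·6.500²·sin(360°/8) = 119.50 mm²); the cone at (4.5, -1) does not reach this height (z outside [19.5, 39]); Combining (union): only the r=6.5 cylinder is present, so the union is just that shape — area = 119.50 mm²; (whole slice rotated 20° about Z — lengths, areas and connectivity unchanged). So its area = 119.50 mm². Layer 4 is larger (119.50 vs 26.64 mm²).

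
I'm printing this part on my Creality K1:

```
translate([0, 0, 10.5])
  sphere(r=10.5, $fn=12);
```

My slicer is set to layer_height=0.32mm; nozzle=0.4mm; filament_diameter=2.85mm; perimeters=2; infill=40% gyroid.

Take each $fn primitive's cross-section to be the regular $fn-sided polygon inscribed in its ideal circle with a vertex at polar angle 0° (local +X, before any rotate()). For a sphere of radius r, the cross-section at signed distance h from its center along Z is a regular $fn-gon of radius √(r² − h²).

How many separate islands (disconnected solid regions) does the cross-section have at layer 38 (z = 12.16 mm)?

1

At z = 12.16 mm: the sphere: section is a regular 12-gon, circumradius = √(r²−h²) = √(10.5²−1.66²) = 10.368. Overall, the cross-section is a single solid region. Island count = 1.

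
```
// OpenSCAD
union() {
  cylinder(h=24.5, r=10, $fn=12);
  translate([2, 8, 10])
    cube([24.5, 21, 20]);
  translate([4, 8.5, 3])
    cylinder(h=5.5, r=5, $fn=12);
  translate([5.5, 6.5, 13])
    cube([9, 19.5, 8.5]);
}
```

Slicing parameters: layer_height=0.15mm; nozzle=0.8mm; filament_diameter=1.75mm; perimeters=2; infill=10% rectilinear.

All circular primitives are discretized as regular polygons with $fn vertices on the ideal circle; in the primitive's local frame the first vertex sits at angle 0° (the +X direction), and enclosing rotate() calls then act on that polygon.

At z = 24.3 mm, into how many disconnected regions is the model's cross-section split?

1

At z = 24.3 mm: the r=10 cylinder contributes a regular 12-gon of circumradius 10; the 24.5×21 cube at (2, 8) contributes its full rectangle; the cylinder at (4, 8.5) is not intersected at this z (z outside [3, 8.5]); the cube at (5.5, 6.5) is absent (z outside [13, 21.5]); Taking the union: the regions partially overlap (shared area 3.40 mm²), so overlapping operands fuse into one piece — 1 connected region. The result has 1 disconnected region.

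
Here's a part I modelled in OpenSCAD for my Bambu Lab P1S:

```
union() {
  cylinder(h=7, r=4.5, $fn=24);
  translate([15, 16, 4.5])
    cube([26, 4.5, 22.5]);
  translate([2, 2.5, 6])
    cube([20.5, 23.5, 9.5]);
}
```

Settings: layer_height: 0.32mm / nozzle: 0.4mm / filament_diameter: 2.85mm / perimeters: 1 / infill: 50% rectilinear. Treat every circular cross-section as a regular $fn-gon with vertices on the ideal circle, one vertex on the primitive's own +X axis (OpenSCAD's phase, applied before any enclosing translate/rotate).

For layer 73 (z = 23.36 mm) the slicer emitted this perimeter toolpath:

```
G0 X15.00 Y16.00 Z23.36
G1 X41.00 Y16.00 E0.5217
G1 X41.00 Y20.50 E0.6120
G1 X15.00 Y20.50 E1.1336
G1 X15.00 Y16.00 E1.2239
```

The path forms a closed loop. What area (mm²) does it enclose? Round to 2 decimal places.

117.00 mm²

Apply the shoelace formula to the sequence of (X, Y) vertices; enclosed area = 117.00 mm².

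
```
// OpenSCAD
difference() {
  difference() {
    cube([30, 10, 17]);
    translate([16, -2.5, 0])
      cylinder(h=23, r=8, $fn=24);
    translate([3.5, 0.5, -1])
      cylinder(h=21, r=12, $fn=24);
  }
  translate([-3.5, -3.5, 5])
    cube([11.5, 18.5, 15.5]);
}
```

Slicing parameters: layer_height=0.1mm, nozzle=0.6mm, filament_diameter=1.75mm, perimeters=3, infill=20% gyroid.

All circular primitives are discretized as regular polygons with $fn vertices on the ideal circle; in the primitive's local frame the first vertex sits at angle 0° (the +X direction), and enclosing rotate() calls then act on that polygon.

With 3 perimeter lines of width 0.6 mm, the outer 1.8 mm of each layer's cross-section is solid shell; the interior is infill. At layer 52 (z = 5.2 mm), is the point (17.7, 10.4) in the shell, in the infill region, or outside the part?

At z = 5.2 mm: the cube is present — its section is the full 30×10 rectangle; the r=8 cylinder at (16, -2.5) contributes a regular 24-gon of circumradius 8; the r=12 cylinder at (3.5, 0.5) contributes a regular 24-gon of circumradius 12; Taking the first minus the rest: starting from the 30×10 cube, the r=8 cylinder at (16, -2.5) partially overlaps it — only the 60.26 mm² overlap (of its 198.77 mm²) is removed, clipping the outline; the r=12 cylinder at (3.5, 0.5) partially overlaps it — only the 115.44 mm² overlap (of its 447.24 mm²) is removed, clipping the outline — 1 connected region; the cube at (-3.5, -3.5) (footprint 11.5×18.5) is included at this height; Taking the first minus the rest: starting from that combined region, the 11.5×18.5 cube at (-3.5, -3.5) misses the remaining region (no effect) — 1 connected region. Overall, the cross-section is a single solid region. The nearest boundary edge runs (10.66, 10.00)→(30.00, 10.00); distance from the point to it = 0.40 mm. The point is not inside any of the regions above, so it lies outside the cross-section (0.40 mm from the nearest boundary).

outside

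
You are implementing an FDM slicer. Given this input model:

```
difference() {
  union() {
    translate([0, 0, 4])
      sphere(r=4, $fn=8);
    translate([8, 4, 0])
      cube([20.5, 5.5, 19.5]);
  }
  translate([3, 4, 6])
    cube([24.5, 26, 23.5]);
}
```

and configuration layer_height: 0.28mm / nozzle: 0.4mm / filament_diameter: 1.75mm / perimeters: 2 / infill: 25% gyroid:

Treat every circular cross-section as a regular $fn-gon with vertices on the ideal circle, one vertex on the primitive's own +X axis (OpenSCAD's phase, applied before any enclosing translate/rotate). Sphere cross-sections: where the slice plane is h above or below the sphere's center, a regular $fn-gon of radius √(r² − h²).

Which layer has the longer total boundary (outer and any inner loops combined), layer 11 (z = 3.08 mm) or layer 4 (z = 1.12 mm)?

Layer 11 (z = 3.08): the r=4 sphere contributes a regular 8-gon of circumradius √(4²−0.92²) = 3.893 (perimeter = 2·8·3.893·sin(180°/8) = 23.84 mm); the 20.5×5.5 cube at (8, 4) contributes its full rectangle (perimeter 52.00 mm); Combining (union): the 2 present regions are separate (no shared area or edge), so areas and boundary lengths simply add and each stays a separate island — boundary = 75.84 mm; the cube at (3, 4) is absent (z outside [6, 29.5]); Subtracting the remaining from the first: none of the subtracted shapes is present at this height, so the result so far is unchanged — boundary = 75.84 mm. So its perimeter = 75.84 mm. Layer 4 (z = 1.12): the r=4 sphere slices to a regular 8-gon of circumradius 2.776 (√(r²−h²) with h=2.88 from center) (perimeter = 2·8·2.776·sin(180°/8) = 17.00 mm); the 20.5×5.5 cube at (8, 4) contributes its full rectangle (perimeter 52.00 mm); Merging all regions: the 2 present regions are separate (no shared area or edge), so areas and boundary lengths simply add and each stays a separate island — boundary = 69.00 mm; the cube at (3, 4) is absent (z outside [6, 29.5]); Subtracting the remaining from the first: none of the subtracted shapes is present at this height, so that combined region is unchanged — boundary = 69.00 mm. So its perimeter = 69.00 mm. Layer 11 is larger (75.84 vs 69.00 mm).

layer 11 (z = 3.08 mm)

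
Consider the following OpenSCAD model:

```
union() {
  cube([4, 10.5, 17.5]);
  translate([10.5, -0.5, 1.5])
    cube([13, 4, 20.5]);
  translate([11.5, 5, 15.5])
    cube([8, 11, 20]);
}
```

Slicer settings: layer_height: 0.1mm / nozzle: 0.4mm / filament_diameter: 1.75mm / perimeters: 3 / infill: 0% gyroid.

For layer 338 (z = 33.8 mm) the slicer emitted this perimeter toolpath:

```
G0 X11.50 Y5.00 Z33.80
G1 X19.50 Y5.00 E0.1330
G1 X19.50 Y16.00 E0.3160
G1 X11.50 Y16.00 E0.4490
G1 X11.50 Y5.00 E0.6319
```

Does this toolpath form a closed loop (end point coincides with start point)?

yes

Start point (G0): (11.50, 5.00). End point (last G1): the path returns to the start — closed.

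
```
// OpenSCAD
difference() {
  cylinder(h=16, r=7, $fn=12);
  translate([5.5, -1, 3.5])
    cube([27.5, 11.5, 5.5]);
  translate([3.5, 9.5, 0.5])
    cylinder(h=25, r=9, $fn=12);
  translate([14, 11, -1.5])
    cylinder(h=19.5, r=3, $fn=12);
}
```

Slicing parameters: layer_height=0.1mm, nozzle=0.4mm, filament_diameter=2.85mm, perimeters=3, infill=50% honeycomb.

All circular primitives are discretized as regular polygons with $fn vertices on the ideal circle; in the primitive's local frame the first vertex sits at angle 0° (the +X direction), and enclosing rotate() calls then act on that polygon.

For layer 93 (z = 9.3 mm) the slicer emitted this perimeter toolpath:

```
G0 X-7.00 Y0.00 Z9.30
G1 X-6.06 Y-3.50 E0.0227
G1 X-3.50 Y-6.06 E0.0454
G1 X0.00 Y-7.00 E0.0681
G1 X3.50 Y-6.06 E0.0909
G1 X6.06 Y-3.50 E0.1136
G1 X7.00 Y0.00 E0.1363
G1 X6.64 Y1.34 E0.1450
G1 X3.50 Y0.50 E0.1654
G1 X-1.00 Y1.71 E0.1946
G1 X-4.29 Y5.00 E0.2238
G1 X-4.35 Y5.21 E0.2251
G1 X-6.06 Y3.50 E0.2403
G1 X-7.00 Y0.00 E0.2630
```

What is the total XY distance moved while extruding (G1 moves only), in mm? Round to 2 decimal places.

Sum the Euclidean lengths of each G1 segment: total = 41.95 mm.

41.95 mm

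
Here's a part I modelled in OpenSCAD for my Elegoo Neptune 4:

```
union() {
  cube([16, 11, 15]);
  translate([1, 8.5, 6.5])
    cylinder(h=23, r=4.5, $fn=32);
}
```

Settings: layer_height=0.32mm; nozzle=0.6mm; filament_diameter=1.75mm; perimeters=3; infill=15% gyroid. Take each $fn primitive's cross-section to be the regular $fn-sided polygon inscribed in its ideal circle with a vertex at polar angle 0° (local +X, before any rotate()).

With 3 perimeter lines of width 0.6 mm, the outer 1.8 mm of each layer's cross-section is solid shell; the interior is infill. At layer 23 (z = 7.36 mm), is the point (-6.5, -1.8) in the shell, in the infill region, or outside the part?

outside

At z = 7.36 mm: the cube is present — its section is the full 16×11 rectangle; the r=4.5 cylinder at (1, 8.5) gives a regular 32-gon of circumradius 4.5 (constant along its height); Combining (union): the regions partially overlap (shared area 33.35 mm²), so overlapping operands fuse into one piece — 1 connected region. Overall, the cross-section is a single solid region. The nearest boundary edge runs (16.00, 0.00)→(0.00, 0.00); distance from the point to it = 6.74 mm. The point is not inside any of the regions above, so it lies outside the cross-section (6.74 mm from the nearest boundary).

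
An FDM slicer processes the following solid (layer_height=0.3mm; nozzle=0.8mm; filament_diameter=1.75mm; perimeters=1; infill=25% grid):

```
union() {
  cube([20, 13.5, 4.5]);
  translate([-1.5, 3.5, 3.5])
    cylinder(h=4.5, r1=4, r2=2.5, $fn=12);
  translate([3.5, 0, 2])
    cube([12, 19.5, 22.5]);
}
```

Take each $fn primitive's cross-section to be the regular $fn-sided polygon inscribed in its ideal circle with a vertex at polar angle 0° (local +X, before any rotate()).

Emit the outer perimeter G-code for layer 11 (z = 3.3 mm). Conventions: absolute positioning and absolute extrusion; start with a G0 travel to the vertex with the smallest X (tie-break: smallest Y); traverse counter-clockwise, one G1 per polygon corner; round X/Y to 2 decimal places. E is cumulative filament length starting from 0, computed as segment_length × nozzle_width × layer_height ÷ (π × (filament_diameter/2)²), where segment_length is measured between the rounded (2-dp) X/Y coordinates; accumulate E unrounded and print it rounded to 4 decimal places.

G0 X0.00 Y0.00 Z3.30
G1 X20.00 Y0.00 E1.9956
G1 X20.00 Y13.50 E3.3426
G1 X15.50 Y13.50 E3.7917
G1 X15.50 Y19.50 E4.3903
G1 X3.50 Y19.50 E5.5877
G1 X3.50 Y13.50 E6.1864
G1 X0.00 Y13.50 E6.5356
G1 X0.00 Y0.00 E7.8827

At z = 3.3 mm: the 20×13.5 cube contributes its full rectangle; the cone at (-1.5, 3.5) does not reach this height (z outside [3.5, 8]); the cube at (3.5, 0) is present — its section is the full 12×19.5 rectangle; Combining (union): the regions partially overlap (shared area 162.00 mm²), so overlapping operands fuse into one piece — 1 connected region. The outline is a single polygon with 8 vertices. Extrusion per mm of travel: 0.8 × 0.3 / (π × 0.875²) = 0.099780. Accumulating E over each segment gives final E = 7.8827.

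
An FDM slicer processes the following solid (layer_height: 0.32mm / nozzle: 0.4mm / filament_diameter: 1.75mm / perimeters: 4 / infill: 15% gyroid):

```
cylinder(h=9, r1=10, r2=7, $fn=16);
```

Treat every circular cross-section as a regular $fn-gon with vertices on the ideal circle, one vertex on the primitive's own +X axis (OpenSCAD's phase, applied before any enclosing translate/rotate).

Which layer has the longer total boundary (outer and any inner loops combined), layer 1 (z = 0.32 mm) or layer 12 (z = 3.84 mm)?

Layer 1 (z = 0.32): the cone contributes a regular 16-gon of circumradius 9.893 (interpolated between r1=10 and r2=7 at t=0.036) (perimeter = 2·16·9.893·sin(180°/16) = 61.76 mm). So its perimeter = 61.76 mm. Layer 12 (z = 3.84): the cone: at t=0.427 of its height the radius interpolates to r₁+(r₂−r₁)t = 8.720, giving a regular 16-gon of that circumradius (perimeter = 2·16·8.720·sin(180°/16) = 54.44 mm). So its perimeter = 54.44 mm. Layer 1 is larger (61.76 vs 54.44 mm).

layer 1 (z = 0.32 mm)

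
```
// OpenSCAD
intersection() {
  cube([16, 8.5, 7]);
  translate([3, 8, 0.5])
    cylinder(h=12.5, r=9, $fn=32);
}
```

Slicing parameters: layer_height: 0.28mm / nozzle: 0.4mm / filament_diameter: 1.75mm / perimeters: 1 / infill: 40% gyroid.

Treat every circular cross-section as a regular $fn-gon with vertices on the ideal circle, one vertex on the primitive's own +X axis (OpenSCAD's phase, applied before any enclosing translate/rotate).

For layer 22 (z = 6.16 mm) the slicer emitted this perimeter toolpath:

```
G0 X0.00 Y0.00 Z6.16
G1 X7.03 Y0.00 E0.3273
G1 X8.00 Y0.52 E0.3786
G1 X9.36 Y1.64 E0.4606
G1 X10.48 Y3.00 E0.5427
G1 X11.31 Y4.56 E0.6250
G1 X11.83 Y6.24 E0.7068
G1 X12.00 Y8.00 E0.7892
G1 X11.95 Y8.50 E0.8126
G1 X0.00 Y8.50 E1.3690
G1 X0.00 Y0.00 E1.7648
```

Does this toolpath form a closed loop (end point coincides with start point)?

Start point (G0): (0.00, 0.00). End point (last G1): the path returns to the start — closed.

yes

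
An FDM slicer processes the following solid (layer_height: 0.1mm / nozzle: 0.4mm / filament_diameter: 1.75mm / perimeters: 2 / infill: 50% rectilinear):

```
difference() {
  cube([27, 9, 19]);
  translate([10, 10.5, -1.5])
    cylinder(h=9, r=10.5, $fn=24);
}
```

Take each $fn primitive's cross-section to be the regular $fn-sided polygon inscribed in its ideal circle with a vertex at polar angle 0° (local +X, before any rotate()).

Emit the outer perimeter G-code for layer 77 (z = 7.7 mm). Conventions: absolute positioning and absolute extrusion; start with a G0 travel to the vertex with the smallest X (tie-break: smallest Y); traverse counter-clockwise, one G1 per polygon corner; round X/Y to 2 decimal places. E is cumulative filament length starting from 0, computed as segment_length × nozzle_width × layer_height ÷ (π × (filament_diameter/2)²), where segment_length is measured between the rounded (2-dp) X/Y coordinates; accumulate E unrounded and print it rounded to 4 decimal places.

G0 X0.00 Y0.00 Z7.70
G1 X27.00 Y0.00 E0.4490
G1 X27.00 Y9.00 E0.5987
G1 X0.00 Y9.00 E1.0477
G1 X0.00 Y0.00 E1.1974

At z = 7.7 mm: the 27×9 cube contributes its full rectangle; the cylinder at (10, 10.5) is absent (z outside [-1.5, 7.5]); Subtracting the remaining from the first: none of the subtracted shapes is present at this height, so the 27×9 cube is unchanged — 1 connected region. The outline is a single polygon with 4 vertices. Extrusion per mm of travel: 0.4 × 0.1 / (π × 0.875²) = 0.016630. Accumulating E over each segment gives final E = 1.1974.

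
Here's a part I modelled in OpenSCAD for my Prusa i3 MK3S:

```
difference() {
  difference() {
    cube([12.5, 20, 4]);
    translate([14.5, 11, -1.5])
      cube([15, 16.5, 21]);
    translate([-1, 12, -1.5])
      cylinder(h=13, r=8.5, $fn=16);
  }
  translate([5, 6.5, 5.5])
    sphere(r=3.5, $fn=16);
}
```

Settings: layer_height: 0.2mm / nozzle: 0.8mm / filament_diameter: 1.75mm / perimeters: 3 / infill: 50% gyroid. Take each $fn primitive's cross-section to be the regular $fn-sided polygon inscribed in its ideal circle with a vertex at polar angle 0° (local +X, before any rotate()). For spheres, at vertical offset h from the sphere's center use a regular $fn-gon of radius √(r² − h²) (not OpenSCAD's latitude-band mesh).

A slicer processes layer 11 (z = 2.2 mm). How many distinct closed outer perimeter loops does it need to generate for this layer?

1

At z = 2.2 mm: the cube (footprint 12.5×20) is included at this height; the 15×16.5 cube at (14.5, 11) contributes its full rectangle; the cylinder at (-1, 12): section is a regular 16-gon, circumradius r=8.5; After the difference (first − rest): starting from the 12.5×20 cube, the 15×16.5 cube at (14.5, 11) misses the remaining region (no effect); the r=8.5 cylinder at (-1, 12) partially overlaps it — only the 93.57 mm² overlap (of its 221.19 mm²) is removed, clipping the outline — 1 connected region; the r=3.5 sphere at (5, 6.5) slices to a regular 16-gon of circumradius 1.166 (√(r²−h²) with h=3.3 from center); After the difference (first − rest): starting from that combined region, the r=3.5 sphere at (5, 6.5) partially overlaps it — only the 1.52 mm² overlap (of its 4.16 mm²) is removed, clipping the outline — 1 connected region. The result has 1 disconnected region.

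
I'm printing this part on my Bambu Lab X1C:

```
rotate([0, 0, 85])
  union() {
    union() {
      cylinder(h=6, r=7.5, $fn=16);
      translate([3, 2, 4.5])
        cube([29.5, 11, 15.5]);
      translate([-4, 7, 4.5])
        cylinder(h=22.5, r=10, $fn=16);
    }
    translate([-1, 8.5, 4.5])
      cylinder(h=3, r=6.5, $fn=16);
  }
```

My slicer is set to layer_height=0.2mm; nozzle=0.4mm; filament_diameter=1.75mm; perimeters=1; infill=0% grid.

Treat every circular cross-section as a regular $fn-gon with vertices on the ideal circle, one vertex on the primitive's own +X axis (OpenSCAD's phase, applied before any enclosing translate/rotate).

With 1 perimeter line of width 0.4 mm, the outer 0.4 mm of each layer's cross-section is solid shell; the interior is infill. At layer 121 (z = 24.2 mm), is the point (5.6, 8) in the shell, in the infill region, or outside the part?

At z = 24.2 mm: the cylinder is not intersected at this z (z outside [0, 6]); the cube at (3, 2) is absent (z outside [4.5, 20]); the cylinder at (-4, 7): section is a regular 16-gon, circumradius r=10; Merging all regions: only the r=10 cylinder at (-4, 7) is present, so the union is just that shape — 1 connected region; the cylinder at (-1, 8.5) is not intersected at this z (z outside [4.5, 7.5]); Taking the union: only the result so far is present, so the union is just that shape — 1 connected region; (whole slice rotated 85° about Z — lengths, areas and connectivity unchanged). Overall, the cross-section is a single solid region. Undo the 85° rotation: the query point maps to (8.458, -4.881) in the un-rotated model frame. The nearest boundary edge runs (-0.17, -2.24)→(3.07, -0.07); distance from the point to it = 7.22 mm. The point is not inside any of the regions above, so it lies outside the cross-section (7.22 mm from the nearest boundary).

outside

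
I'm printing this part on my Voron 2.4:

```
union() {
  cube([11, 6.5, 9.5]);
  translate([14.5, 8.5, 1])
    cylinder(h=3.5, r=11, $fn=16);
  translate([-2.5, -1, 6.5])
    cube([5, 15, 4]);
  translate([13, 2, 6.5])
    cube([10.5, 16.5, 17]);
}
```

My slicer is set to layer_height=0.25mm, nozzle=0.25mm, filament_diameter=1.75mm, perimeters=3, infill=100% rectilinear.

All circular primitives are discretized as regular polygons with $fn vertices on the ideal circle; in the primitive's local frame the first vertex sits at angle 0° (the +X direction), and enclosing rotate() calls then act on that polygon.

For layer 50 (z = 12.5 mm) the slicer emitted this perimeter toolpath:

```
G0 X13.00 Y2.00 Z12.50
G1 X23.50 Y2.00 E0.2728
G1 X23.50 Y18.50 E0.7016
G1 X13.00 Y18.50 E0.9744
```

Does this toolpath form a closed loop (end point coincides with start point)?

Start point (G0): (13.00, 2.00). End point (last G1): the path does not return to the start — open.

no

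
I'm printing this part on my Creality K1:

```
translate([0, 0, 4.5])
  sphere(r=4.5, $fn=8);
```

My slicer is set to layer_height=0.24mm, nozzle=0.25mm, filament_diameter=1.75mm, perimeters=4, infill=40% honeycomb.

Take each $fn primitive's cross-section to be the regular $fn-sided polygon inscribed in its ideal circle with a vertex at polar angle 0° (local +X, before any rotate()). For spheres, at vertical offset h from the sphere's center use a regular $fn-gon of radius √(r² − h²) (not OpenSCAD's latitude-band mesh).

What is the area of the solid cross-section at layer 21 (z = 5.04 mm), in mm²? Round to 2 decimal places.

56.45 mm²

At z = 5.04 mm: the sphere: section is a regular 8-gon, circumradius = √(r²−h²) = √(4.5²−0.54²) = 4.467 (area = (8/2)·4.467²·sin(360°/8) = 56.45 mm²). Overall, the cross-section is a single solid region. Net area = 56.45 mm².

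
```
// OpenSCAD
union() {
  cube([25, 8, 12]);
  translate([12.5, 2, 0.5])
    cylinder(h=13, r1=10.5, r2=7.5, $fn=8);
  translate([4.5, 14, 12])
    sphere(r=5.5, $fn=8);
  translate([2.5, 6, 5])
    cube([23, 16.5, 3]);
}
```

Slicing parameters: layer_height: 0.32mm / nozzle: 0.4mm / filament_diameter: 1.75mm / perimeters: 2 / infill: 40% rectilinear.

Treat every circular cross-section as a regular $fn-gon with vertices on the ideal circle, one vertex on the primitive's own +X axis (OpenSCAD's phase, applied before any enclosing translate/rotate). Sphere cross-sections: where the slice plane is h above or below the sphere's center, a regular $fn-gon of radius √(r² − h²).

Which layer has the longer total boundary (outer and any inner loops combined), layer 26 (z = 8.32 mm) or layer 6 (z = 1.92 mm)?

Layer 26 (z = 8.32): the cube is present — its section is the full 25×8 rectangle (perimeter 66.00 mm); the cone at (12.5, 2) contributes a regular 8-gon of circumradius 8.695 (interpolated between r1=10.5 and r2=7.5 at t=0.602) (perimeter = 2·8·8.695·sin(180°/8) = 53.24 mm); the r=5.5 sphere at (4.5, 14) contributes a regular 8-gon of circumradius √(5.5²−3.68²) = 4.087 (perimeter = 2·8·4.087·sin(180°/8) = 25.03 mm); the cube at (2.5, 6) is not intersected at this z (z outside [5, 8]); Combining (union): the regions partially overlap (shared area 122.56 mm²), so the edge portions inside another operand are dropped and the merged outline is re-measured after clipping — boundary = 98.80 mm. So its perimeter = 98.80 mm. Layer 6 (z = 1.92): the 25×8 cube contributes its full rectangle (perimeter 66.00 mm); the cone at (12.5, 2) (r1=10.5→r2=7.5) has section circumradius 10.172 here — a regular 8-gon (perimeter = 2·8·10.172·sin(180°/8) = 62.28 mm); the sphere at (4.5, 14) is absent (|z−center|=10.080 > r=5.5); the cube at (2.5, 6) does not reach this height (z outside [5, 8]); Merging all regions: the regions partially overlap (shared area 146.19 mm²), so the edge portions inside another operand are dropped and the merged outline is re-measured after clipping — boundary = 76.90 mm. So its perimeter = 76.90 mm. Layer 26 is larger (98.80 vs 76.90 mm).

layer 26 (z = 8.32 mm)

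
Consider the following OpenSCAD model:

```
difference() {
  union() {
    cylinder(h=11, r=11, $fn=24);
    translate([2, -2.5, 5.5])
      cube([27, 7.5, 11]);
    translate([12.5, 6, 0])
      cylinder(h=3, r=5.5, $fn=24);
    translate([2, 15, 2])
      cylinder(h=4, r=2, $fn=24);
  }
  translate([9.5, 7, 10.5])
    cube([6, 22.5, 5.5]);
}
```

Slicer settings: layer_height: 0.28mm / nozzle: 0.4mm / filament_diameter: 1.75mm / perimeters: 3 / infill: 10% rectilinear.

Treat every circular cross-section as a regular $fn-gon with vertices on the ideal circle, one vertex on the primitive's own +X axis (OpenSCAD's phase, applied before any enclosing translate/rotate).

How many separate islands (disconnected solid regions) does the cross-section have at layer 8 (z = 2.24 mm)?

At z = 2.24 mm: the r=11 cylinder contributes a regular 24-gon of circumradius 11; the cube at (2, -2.5) is absent (z outside [5.5, 16.5]); the r=5.5 cylinder at (12.5, 6) gives a regular 24-gon of circumradius 5.5 (constant along its height); the r=2 cylinder at (2, 15) gives a regular 24-gon of circumradius 2 (constant along its height); Merging all regions: the regions partially overlap (shared area 14.03 mm²), so overlapping operands fuse into one piece — 2 connected regions; the cube at (9.5, 7) is absent (z outside [10.5, 16]); Subtracting the remaining from the first: none of the subtracted shapes is present at this height, so that combined region is unchanged — 2 connected regions. Overall, the cross-section has 2 separate islands. Island count = 2.

2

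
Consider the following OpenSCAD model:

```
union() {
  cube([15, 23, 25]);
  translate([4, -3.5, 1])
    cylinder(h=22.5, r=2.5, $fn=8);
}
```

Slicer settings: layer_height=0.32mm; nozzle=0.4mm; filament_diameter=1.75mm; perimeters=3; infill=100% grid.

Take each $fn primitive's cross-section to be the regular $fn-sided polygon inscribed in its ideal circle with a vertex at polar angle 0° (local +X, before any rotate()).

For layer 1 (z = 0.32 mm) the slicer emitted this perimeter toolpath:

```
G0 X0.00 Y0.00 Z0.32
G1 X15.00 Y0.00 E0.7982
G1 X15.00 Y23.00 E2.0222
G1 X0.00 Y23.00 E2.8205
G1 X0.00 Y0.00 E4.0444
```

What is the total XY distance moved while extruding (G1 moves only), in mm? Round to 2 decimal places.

76.00 mm

Sum the Euclidean lengths of each G1 segment: total = 76.00 mm.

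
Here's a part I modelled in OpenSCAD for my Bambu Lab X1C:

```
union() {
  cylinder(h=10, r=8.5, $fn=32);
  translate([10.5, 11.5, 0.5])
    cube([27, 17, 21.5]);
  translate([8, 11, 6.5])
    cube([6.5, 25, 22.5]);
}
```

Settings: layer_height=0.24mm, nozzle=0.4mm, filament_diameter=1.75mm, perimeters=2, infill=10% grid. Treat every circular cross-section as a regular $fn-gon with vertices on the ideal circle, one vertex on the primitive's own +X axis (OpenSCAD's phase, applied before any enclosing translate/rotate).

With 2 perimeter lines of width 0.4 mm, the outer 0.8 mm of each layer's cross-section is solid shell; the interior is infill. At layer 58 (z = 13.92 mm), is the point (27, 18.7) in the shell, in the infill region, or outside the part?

At z = 13.92 mm: the cylinder is absent (z outside [0, 10]); the cube at (10.5, 11.5) is present — its section is the full 27×17 rectangle; the cube at (8, 11) is present — its section is the full 6.5×25 rectangle; Taking the union: the regions partially overlap (shared area 68.00 mm²), so overlapping operands fuse into one piece — 1 connected region. Overall, the cross-section is a single solid region. The nearest boundary edge runs (37.50, 11.50)→(14.50, 11.50); distance from the point to it = 7.20 mm. The point is inside the cross-section and 7.20 mm from the nearest boundary — more than the 0.8 mm shell width (2 × 0.4), so it's in the infill interior.

infill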